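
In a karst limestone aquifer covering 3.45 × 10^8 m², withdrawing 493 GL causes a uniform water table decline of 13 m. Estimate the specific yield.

ΔV = 493 GL = 4.93 × 10^8 m³
Sy = ΔV / (A × Δh) = 4.93 × 10^8 m³ / (3.45 × 10^8 m² × 13 m) = 0.1099

Sy ≈ 0.11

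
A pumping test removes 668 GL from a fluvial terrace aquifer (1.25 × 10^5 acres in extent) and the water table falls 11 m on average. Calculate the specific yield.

Sy ≈ 0.12

A = 1.25 × 10^5 acres = 5.059 × 10^8 m²
ΔV = 668 GL = 6.68 × 10^8 m³
Sy = ΔV / (A × Δh) = 6.68 × 10^8 m³ / (5.059 × 10^8 m² × 11 m) = 0.12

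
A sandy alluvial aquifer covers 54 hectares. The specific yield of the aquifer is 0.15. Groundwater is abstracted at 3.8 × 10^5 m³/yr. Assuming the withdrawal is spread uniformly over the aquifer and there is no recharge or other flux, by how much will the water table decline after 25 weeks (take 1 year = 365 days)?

Δh ≈ 2.25 m

A = 54 hectares = 5.4 × 10^5 m²
Q = 3.8 × 10^5 m³/yr = 1041 m³/d
t = 25 weeks = 175 d
ΔV = Q × t = 1041 m³/d × 175 d = 1.822 × 10^5 m³
Δh = ΔV / (Sy × A) = 1.822 × 10^5 / (0.15 × 5.4 × 10^5) = 2.249 m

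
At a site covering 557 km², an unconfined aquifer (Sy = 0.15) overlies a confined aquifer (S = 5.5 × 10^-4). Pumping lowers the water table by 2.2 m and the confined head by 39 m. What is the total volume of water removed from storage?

A = 557 km² = 5.57 × 10^8 m²
Unconfined: ΔV_u = Sy × A × Δh_u = 0.15 × 5.57 × 10^8 × 2.2 = 1.838 × 10^8 m³
Confined: ΔV_c = S × A × Δh_c = 5.5 × 10^-4 × 5.57 × 10^8 × 39 = 1.195 × 10^7 m³
Total ΔV = 1.838 × 10^8 + 1.195 × 10^7 = 1.958 × 10^8 m³

ΔV ≈ 1.96 × 10^8 m³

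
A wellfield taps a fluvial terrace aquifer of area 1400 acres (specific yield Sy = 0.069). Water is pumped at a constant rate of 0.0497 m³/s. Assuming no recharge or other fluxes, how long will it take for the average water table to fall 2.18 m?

t ≈ 198 days

A = 1400 acres = 5.666 × 10^6 m²
ΔV = Sy × A × Δh = 0.069 × 5.666 × 10^6 × 2.18 = 8.522 × 10^5 m³
Q = 0.0497 m³/s = 4294 m³/d
t = ΔV / Q = 8.522 × 10^5 m³ / 4294 m³/d = 198.5 d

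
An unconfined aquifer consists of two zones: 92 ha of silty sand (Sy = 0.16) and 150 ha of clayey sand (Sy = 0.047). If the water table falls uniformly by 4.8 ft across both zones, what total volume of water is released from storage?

ΔV ≈ 3.19 × 10^5 m³

A₁ = 92 ha = 9.2 × 10^5 m²; A₂ = 150 ha = 1.5 × 10^6 m²
Δh = 4.8 ft = 1.463 m
ΔV₁ = 0.16 × 9.2 × 10^5 × 1.463 = 2.154 × 10^5 m³
ΔV₂ = 0.047 × 1.5 × 10^6 × 1.463 = 1.031 × 10^5 m³
ΔV = ΔV₁ + ΔV₂ = 3.185 × 10^5 m³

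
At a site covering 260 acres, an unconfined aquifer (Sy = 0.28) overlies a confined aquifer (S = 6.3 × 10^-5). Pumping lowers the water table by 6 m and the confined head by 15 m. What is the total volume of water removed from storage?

A = 260 acres = 1.052 × 10^6 m²
Unconfined: ΔV_u = Sy × A × Δh_u = 0.28 × 1.052 × 10^6 × 6 = 1.768 × 10^6 m³
Confined: ΔV_c = S × A × Δh_c = 6.3 × 10^-5 × 1.052 × 10^6 × 15 = 994.3 m³
Total ΔV = 1.768 × 10^6 + 994.3 = 1.769 × 10^6 m³

ΔV ≈ 1.77 × 10^6 m³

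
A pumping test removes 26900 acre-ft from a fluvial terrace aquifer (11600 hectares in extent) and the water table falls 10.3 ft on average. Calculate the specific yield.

Sy ≈ 0.091

A = 11600 hectares = 1.16 × 10^8 m²
Δh = 10.3 ft = 3.139 m
ΔV = 26900 acre-ft = 3.318 × 10^7 m³
Sy = ΔV / (A × Δh) = 3.318 × 10^7 m³ / (1.16 × 10^8 m² × 3.139 m) = 0.09111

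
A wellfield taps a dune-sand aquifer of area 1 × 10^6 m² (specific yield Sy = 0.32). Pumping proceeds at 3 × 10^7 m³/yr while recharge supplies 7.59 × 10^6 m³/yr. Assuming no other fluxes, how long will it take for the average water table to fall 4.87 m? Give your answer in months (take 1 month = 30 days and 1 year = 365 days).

ΔV = Sy × A × Δh = 0.32 × 1 × 10^6 × 4.87 = 1.558 × 10^6 m³
Net withdrawal = 3 × 10^7 − 7.59 × 10^6 = 2.241 × 10^7 m³/yr = 61400 m³/d
t = ΔV / Q = 1.558 × 10^6 m³ / 61400 m³/d = 25.38 d
t = 25.38 d ≈ 0.8461 months

t ≈ 0.846 months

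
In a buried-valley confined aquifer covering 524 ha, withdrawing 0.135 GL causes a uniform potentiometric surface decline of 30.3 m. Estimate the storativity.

A = 524 ha = 5.24 × 10^6 m²
ΔV = 0.135 GL = 1.35 × 10^5 m³
S = ΔV / (A × Δh) = 1.35 × 10^5 m³ / (5.24 × 10^6 m² × 30.3 m) = 8.503 × 10^-4

S ≈ 8.5 × 10^-4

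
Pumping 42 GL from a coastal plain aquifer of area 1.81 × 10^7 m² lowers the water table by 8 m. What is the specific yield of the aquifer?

Sy ≈ 0.29

ΔV = 42 GL = 4.2 × 10^7 m³
Sy = ΔV / (A × Δh) = 4.2 × 10^7 m³ / (1.81 × 10^7 m² × 8 m) = 0.2901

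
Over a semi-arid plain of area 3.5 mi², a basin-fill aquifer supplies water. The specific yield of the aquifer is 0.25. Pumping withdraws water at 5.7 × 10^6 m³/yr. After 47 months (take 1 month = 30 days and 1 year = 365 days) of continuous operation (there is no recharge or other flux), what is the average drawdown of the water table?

Δh ≈ 9.72 m

A = 3.5 mi² = 9.065 × 10^6 m²
Q = 5.7 × 10^6 m³/yr = 15620 m³/d
t = 47 months = 1410 d
ΔV = Q × t = 15620 m³/d × 1410 d = 2.202 × 10^7 m³
Δh = ΔV / (Sy × A) = 2.202 × 10^7 / (0.25 × 9.065 × 10^6) = 9.716 m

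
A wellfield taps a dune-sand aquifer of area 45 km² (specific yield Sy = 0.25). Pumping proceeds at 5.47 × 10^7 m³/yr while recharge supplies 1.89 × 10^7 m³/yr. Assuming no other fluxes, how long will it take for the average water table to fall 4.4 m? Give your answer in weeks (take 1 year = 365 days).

A = 45 km² = 4.5 × 10^7 m²
ΔV = Sy × A × Δh = 0.25 × 4.5 × 10^7 × 4.4 = 4.95 × 10^7 m³
Net withdrawal = 5.47 × 10^7 − 1.89 × 10^7 = 3.58 × 10^7 m³/yr = 98080 m³/d
t = ΔV / Q = 4.95 × 10^7 m³ / 98080 m³/d = 504.7 d
t = 504.7 d ≈ 72.1 weeks

t ≈ 72.1 weeks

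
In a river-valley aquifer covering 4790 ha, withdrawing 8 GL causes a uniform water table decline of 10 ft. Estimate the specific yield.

Sy ≈ 0.055

A = 4790 ha = 4.79 × 10^7 m²
Δh = 10 ft = 3.048 m
ΔV = 8 GL = 8 × 10^6 m³
Sy = ΔV / (A × Δh) = 8 × 10^6 m³ / (4.79 × 10^7 m² × 3.048 m) = 0.05479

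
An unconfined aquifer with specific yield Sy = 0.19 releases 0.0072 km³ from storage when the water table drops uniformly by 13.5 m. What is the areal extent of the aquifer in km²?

A ≈ 2.81 km²

ΔV = 0.0072 km³ = 7.2 × 10^6 m³
A = ΔV / (Sy × Δh) = 7.2 × 10^6 / (0.19 × 13.5) = 2.807 × 10^6 m²
A = 2.807 × 10^6 m² = 2.807 km²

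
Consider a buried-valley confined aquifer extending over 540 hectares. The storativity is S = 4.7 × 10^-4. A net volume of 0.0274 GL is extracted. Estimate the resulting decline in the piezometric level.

A = 540 hectares = 5.4 × 10^6 m²
ΔV = 0.0274 GL = 27400 m³
Δh = ΔV / (S × A) = 27400 m³ / (4.7 × 10^-4 × 5.4 × 10^6 m²) = 10.8 m

Δh ≈ 10.8 m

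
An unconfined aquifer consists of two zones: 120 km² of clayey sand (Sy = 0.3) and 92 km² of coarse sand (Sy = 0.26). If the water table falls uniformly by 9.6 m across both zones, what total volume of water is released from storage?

A₁ = 120 km² = 1.2 × 10^8 m²; A₂ = 92 km² = 9.2 × 10^7 m²
ΔV₁ = 0.3 × 1.2 × 10^8 × 9.6 = 3.456 × 10^8 m³
ΔV₂ = 0.26 × 9.2 × 10^7 × 9.6 = 2.296 × 10^8 m³
ΔV = ΔV₁ + ΔV₂ = 5.752 × 10^8 m³

ΔV ≈ 5.75 × 10^8 m³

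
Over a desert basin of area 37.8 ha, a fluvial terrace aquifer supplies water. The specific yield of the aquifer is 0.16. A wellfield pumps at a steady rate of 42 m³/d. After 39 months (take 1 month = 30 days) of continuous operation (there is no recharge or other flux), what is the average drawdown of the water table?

A = 37.8 ha = 3.78 × 10^5 m²
t = 39 months = 1170 d
ΔV = Q × t = 42 m³/d × 1170 d = 49140 m³
Δh = ΔV / (Sy × A) = 49140 / (0.16 × 3.78 × 10^5) = 0.8125 m

Δh ≈ 0.812 m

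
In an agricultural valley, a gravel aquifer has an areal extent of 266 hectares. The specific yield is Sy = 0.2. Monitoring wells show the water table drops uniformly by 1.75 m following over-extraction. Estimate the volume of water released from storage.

ΔV ≈ 9.31 × 10^5 m³

A = 266 hectares = 2.66 × 10^6 m²
ΔV = Sy × A × Δh = 0.2 × 2.66 × 10^6 m² × 1.75 m = 9.31 × 10^5 m³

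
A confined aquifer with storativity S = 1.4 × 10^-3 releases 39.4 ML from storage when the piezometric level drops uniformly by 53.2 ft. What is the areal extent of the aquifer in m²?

Δh = 53.2 ft = 16.22 m
ΔV = 39.4 ML = 39400 m³
A = ΔV / (S × Δh) = 39400 / (0.0014 × 16.22) = 1.736 × 10^6 m²

A ≈ 1.74 × 10^6 m²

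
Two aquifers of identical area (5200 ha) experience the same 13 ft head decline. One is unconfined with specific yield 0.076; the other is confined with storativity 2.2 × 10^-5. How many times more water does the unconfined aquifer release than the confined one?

A = 5200 ha = 5.2 × 10^7 m²
Δh = 13 ft = 3.962 m
Unconfined: ΔV_u = Sy × A × Δh = 0.076 × 5.2 × 10^7 × 3.962 = 1.566 × 10^7 m³
Confined: ΔV_c = S × A × Δh = 2.2 × 10^-5 × 5.2 × 10^7 × 3.962 = 4533 m³
Ratio = ΔV_u / ΔV_c = Sy / S = 0.076 / 2.2 × 10^-5 = 3455

ΔV_u / ΔV_c ≈ 3450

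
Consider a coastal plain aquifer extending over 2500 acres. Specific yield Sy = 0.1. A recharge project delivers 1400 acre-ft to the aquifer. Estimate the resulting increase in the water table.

A = 2500 acres = 1.012 × 10^7 m²
ΔV = 1400 acre-ft = 1.727 × 10^6 m³
Δh = ΔV / (Sy × A) = 1.727 × 10^6 m³ / (0.1 × 1.012 × 10^7 m²) = 1.707 m

Δh ≈ 1.71 m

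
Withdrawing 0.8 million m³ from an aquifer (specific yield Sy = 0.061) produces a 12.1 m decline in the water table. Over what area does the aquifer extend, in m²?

ΔV = 0.8 million m³ = 8 × 10^5 m³
A = ΔV / (Sy × Δh) = 8 × 10^5 / (0.061 × 12.1) = 1.084 × 10^6 m²

A ≈ 1.08 × 10^6 m²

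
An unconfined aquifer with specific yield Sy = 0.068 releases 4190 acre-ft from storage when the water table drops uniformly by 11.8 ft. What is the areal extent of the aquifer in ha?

A ≈ 2110 ha

Δh = 11.8 ft = 3.597 m
ΔV = 4190 acre-ft = 5.168 × 10^6 m³
A = ΔV / (Sy × Δh) = 5.168 × 10^6 / (0.068 × 3.597) = 2.113 × 10^7 m²
A = 2.113 × 10^7 m² = 2113 ha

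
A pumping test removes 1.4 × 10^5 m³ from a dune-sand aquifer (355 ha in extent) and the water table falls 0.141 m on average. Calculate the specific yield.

A = 355 ha = 3.55 × 10^6 m²
Sy = ΔV / (A × Δh) = 1.4 × 10^5 m³ / (3.55 × 10^6 m² × 0.141 m) = 0.2797

Sy ≈ 0.28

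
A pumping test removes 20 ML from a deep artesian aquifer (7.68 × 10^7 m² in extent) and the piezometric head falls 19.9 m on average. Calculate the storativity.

S ≈ 1.3 × 10^-5

ΔV = 20 ML = 20000 m³
S = ΔV / (A × Δh) = 20000 m³ / (7.68 × 10^7 m² × 19.9 m) = 1.309 × 10^-5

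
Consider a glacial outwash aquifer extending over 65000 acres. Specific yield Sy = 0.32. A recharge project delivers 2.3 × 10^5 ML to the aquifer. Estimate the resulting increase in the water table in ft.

A = 65000 acres = 2.63 × 10^8 m²
ΔV = 2.3 × 10^5 ML = 2.3 × 10^8 m³
Δh = ΔV / (Sy × A) = 2.3 × 10^8 m³ / (0.32 × 2.63 × 10^8 m²) = 2.732 m
Δh = 2.732 m = 8.965 ft

Δh ≈ 8.96 ft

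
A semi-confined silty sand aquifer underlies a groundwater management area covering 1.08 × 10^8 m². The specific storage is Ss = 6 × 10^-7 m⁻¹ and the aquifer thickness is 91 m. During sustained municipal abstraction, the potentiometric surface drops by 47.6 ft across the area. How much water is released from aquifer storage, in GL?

S = Ss × b = 6 × 10^-7 m⁻¹ × 91 m = 5.46 × 10^-5
Δh = 47.6 ft = 14.51 m
ΔV = S × A × Δh = 5.46 × 10^-5 × 1.08 × 10^8 m² × 14.51 m = 85550 m³
ΔV = 85550 m³ = 0.08555 GL

ΔV ≈ 0.0856 GL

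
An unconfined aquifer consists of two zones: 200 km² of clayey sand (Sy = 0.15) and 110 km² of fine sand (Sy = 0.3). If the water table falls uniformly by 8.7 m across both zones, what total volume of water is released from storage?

ΔV ≈ 5.48 × 10^8 m³

A₁ = 200 km² = 2 × 10^8 m²; A₂ = 110 km² = 1.1 × 10^8 m²
ΔV₁ = 0.15 × 2 × 10^8 × 8.7 = 2.61 × 10^8 m³
ΔV₂ = 0.3 × 1.1 × 10^8 × 8.7 = 2.871 × 10^8 m³
ΔV = ΔV₁ + ΔV₂ = 5.481 × 10^8 m³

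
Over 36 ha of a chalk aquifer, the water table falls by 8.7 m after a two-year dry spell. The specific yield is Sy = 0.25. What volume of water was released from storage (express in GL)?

A = 36 ha = 3.6 × 10^5 m²
ΔV = Sy × A × Δh = 0.25 × 3.6 × 10^5 m² × 8.7 m = 7.83 × 10^5 m³
ΔV = 7.83 × 10^5 m³ = 0.783 GL

ΔV ≈ 0.783 GL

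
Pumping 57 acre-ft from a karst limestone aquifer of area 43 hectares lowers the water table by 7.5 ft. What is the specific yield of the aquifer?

Sy ≈ 0.072

A = 43 hectares = 4.3 × 10^5 m²
Δh = 7.5 ft = 2.286 m
ΔV = 57 acre-ft = 70310 m³
Sy = ΔV / (A × Δh) = 70310 m³ / (4.3 × 10^5 m² × 2.286 m) = 0.07153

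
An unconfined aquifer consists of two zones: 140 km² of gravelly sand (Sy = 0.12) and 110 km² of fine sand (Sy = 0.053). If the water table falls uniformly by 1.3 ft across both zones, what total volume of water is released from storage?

A₁ = 140 km² = 1.4 × 10^8 m²; A₂ = 110 km² = 1.1 × 10^8 m²
Δh = 1.3 ft = 0.3962 m
ΔV₁ = 0.12 × 1.4 × 10^8 × 0.3962 = 6.657 × 10^6 m³
ΔV₂ = 0.053 × 1.1 × 10^8 × 0.3962 = 2.31 × 10^6 m³
ΔV = ΔV₁ + ΔV₂ = 8.967 × 10^6 m³

ΔV ≈ 8.97 × 10^6 m³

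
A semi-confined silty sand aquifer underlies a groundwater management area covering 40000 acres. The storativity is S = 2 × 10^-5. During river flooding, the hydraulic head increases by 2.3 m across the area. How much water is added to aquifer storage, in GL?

A = 40000 acres = 1.619 × 10^8 m²
ΔV = S × A × Δh = 2 × 10^-5 × 1.619 × 10^8 m² × 2.3 m = 7446 m³
ΔV = 7446 m³ = 0.007446 GL

ΔV ≈ 0.00745 GL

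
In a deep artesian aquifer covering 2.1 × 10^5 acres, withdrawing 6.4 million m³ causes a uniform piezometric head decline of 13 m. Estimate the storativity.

S ≈ 5.8 × 10^-4

A = 2.1 × 10^5 acres = 8.498 × 10^8 m²
ΔV = 6.4 million m³ = 6.4 × 10^6 m³
S = ΔV / (A × Δh) = 6.4 × 10^6 m³ / (8.498 × 10^8 m² × 13 m) = 5.793 × 10^-4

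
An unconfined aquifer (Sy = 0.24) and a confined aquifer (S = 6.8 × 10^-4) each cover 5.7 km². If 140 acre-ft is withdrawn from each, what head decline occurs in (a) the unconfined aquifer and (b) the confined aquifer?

A = 5.7 km² = 5.7 × 10^6 m²
ΔV = 140 acre-ft = 1.727 × 10^5 m³
Unconfined: Δh_u = ΔV/(Sy·A) = 1.727 × 10^5/(0.24 × 5.7 × 10^6) = 0.1262 m
Confined: Δh_c = ΔV/(S·A) = 1.727 × 10^5/(6.8 × 10^-4 × 5.7 × 10^6) = 44.55 m

Δh_u ≈ 0.126 m; Δh_c ≈ 44.6 m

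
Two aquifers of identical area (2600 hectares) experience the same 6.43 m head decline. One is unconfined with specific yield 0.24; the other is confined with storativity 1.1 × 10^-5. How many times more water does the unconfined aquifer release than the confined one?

A = 2600 hectares = 2.6 × 10^7 m²
Unconfined: ΔV_u = Sy × A × Δh = 0.24 × 2.6 × 10^7 × 6.43 = 4.012 × 10^7 m³
Confined: ΔV_c = S × A × Δh = 1.1 × 10^-5 × 2.6 × 10^7 × 6.43 = 1839 m³
Ratio = ΔV_u / ΔV_c = Sy / S = 0.24 / 1.1 × 10^-5 = 21820

ΔV_u / ΔV_c ≈ 21800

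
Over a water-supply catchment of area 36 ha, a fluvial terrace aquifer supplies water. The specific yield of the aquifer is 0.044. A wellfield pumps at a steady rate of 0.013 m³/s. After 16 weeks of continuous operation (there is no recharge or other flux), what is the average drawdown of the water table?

A = 36 ha = 3.6 × 10^5 m²
Q = 0.013 m³/s = 1123 m³/d
t = 16 weeks = 112 d
ΔV = Q × t = 1123 m³/d × 112 d = 1.258 × 10^5 m³
Δh = ΔV / (Sy × A) = 1.258 × 10^5 / (0.044 × 3.6 × 10^5) = 7.942 m

Δh ≈ 7.94 m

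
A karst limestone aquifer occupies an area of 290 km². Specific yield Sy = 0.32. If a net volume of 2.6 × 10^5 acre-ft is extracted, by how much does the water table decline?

A = 290 km² = 2.9 × 10^8 m²
ΔV = 2.6 × 10^5 acre-ft = 3.207 × 10^8 m³
Δh = ΔV / (Sy × A) = 3.207 × 10^8 m³ / (0.32 × 2.9 × 10^8 m²) = 3.456 m

Δh ≈ 3.46 m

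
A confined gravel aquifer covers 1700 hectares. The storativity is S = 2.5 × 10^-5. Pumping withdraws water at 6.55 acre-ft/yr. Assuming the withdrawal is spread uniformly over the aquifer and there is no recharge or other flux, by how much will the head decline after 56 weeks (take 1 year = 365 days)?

A = 1700 hectares = 1.7 × 10^7 m²
Q = 6.55 acre-ft/yr = 22.14 m³/d
t = 56 weeks = 392 d
ΔV = Q × t = 22.14 m³/d × 392 d = 8677 m³
Δh = ΔV / (S × A) = 8677 / (2.5 × 10^-5 × 1.7 × 10^7) = 20.42 m

Δh ≈ 20.4 m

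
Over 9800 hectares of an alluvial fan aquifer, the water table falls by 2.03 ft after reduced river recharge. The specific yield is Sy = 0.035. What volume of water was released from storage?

ΔV ≈ 2.12 × 10^6 m³

A = 9800 hectares = 9.8 × 10^7 m²
Δh = 2.03 ft = 0.6187 m
ΔV = Sy × A × Δh = 0.035 × 9.8 × 10^7 m² × 0.6187 m = 2.122 × 10^6 m³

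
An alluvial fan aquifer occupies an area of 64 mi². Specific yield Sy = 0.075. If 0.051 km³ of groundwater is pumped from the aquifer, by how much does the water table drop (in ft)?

A = 64 mi² = 1.658 × 10^8 m²
ΔV = 0.051 km³ = 5.1 × 10^7 m³
Δh = ΔV / (Sy × A) = 5.1 × 10^7 m³ / (0.075 × 1.658 × 10^8 m²) = 4.102 m
Δh = 4.102 m = 13.46 ft

Δh ≈ 13.5 ft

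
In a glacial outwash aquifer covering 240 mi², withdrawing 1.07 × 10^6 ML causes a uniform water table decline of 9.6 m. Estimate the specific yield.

Sy ≈ 0.18

A = 240 mi² = 6.216 × 10^8 m²
ΔV = 1.07 × 10^6 ML = 1.07 × 10^9 m³
Sy = ΔV / (A × Δh) = 1.07 × 10^9 m³ / (6.216 × 10^8 m² × 9.6 m) = 0.1793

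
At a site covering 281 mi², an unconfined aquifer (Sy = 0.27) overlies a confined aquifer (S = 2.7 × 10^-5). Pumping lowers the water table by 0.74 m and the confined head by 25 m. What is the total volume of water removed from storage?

A = 281 mi² = 7.278 × 10^8 m²
Unconfined: ΔV_u = Sy × A × Δh_u = 0.27 × 7.278 × 10^8 × 0.74 = 1.454 × 10^8 m³
Confined: ΔV_c = S × A × Δh_c = 2.7 × 10^-5 × 7.278 × 10^8 × 25 = 4.913 × 10^5 m³
Total ΔV = 1.454 × 10^8 + 4.913 × 10^5 = 1.459 × 10^8 m³

ΔV ≈ 1.46 × 10^8 m³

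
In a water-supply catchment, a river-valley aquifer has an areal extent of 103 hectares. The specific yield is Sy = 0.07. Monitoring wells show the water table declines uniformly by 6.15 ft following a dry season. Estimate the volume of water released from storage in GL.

A = 103 hectares = 1.03 × 10^6 m²
Δh = 6.15 ft = 1.875 m
ΔV = Sy × A × Δh = 0.07 × 1.03 × 10^6 m² × 1.875 m = 1.352 × 10^5 m³
ΔV = 1.352 × 10^5 m³ = 0.1352 GL

ΔV ≈ 0.135 GL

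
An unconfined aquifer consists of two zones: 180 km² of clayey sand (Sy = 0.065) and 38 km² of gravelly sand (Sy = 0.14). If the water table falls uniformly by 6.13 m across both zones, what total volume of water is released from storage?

A₁ = 180 km² = 1.8 × 10^8 m²; A₂ = 38 km² = 3.8 × 10^7 m²
ΔV₁ = 0.065 × 1.8 × 10^8 × 6.13 = 7.172 × 10^7 m³
ΔV₂ = 0.14 × 3.8 × 10^7 × 6.13 = 3.261 × 10^7 m³
ΔV = ΔV₁ + ΔV₂ = 1.043 × 10^8 m³

ΔV ≈ 1.04 × 10^8 m³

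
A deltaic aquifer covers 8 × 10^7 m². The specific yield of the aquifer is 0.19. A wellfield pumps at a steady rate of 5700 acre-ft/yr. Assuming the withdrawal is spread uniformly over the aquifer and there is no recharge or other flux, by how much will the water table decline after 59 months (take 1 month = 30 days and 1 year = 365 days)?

Δh ≈ 2.24 m

Q = 5700 acre-ft/yr = 19260 m³/d
t = 59 months = 1770 d
ΔV = Q × t = 19260 m³/d × 1770 d = 3.409 × 10^7 m³
Δh = ΔV / (Sy × A) = 3.409 × 10^7 / (0.19 × 8 × 10^7) = 2.243 m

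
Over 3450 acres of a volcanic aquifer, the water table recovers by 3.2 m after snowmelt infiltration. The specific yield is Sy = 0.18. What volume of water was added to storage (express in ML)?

A = 3450 acres = 1.396 × 10^7 m²
ΔV = Sy × A × Δh = 0.18 × 1.396 × 10^7 m² × 3.2 m = 8.042 × 10^6 m³
ΔV = 8.042 × 10^6 m³ = 8042 ML

ΔV ≈ 8040 ML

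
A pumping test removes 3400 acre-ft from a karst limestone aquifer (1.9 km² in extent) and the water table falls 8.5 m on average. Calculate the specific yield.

A = 1.9 km² = 1.9 × 10^6 m²
ΔV = 3400 acre-ft = 4.194 × 10^6 m³
Sy = ΔV / (A × Δh) = 4.194 × 10^6 m³ / (1.9 × 10^6 m² × 8.5 m) = 0.2597

Sy ≈ 0.26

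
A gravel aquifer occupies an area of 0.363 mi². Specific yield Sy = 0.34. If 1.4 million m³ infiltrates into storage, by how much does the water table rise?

A = 0.363 mi² = 9.402 × 10^5 m²
ΔV = 1.4 million m³ = 1.4 × 10^6 m³
Δh = ΔV / (Sy × A) = 1.4 × 10^6 m³ / (0.34 × 9.402 × 10^5 m²) = 4.38 m

Δh ≈ 4.38 m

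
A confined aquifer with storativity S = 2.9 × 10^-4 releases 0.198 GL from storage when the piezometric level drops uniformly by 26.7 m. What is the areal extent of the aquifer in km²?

A ≈ 25.6 km²

ΔV = 0.198 GL = 1.98 × 10^5 m³
A = ΔV / (S × Δh) = 1.98 × 10^5 / (2.9 × 10^-4 × 26.7) = 2.557 × 10^7 m²
A = 2.557 × 10^7 m² = 25.57 km²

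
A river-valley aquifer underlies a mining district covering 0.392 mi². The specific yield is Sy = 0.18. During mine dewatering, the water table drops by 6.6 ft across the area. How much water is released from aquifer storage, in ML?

A = 0.392 mi² = 1.015 × 10^6 m²
Δh = 6.6 ft = 2.012 m
ΔV = Sy × A × Δh = 0.18 × 1.015 × 10^6 m² × 2.012 m = 3.676 × 10^5 m³
ΔV = 3.676 × 10^5 m³ = 367.6 ML

ΔV ≈ 368 ML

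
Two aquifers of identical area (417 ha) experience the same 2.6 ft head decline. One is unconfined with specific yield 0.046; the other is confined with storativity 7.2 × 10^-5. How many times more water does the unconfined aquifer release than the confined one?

A = 417 ha = 4.17 × 10^6 m²
Δh = 2.6 ft = 0.7925 m
Unconfined: ΔV_u = Sy × A × Δh = 0.046 × 4.17 × 10^6 × 0.7925 = 1.52 × 10^5 m³
Confined: ΔV_c = S × A × Δh = 7.2 × 10^-5 × 4.17 × 10^6 × 0.7925 = 237.9 m³
Ratio = ΔV_u / ΔV_c = Sy / S = 0.046 / 7.2 × 10^-5 = 638.9

ΔV_u / ΔV_c ≈ 639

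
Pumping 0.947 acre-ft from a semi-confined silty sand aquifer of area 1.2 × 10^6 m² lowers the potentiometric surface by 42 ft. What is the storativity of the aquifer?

S ≈ 7.6 × 10^-5

Δh = 42 ft = 12.8 m
ΔV = 0.947 acre-ft = 1168 m³
S = ΔV / (A × Δh) = 1168 m³ / (1.2 × 10^6 m² × 12.8 m) = 7.604 × 10^-5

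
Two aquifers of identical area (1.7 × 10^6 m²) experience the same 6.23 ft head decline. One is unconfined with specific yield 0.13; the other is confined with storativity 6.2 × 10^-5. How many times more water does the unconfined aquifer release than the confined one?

ΔV_u / ΔV_c ≈ 2100

Δh = 6.23 ft = 1.899 m
Unconfined: ΔV_u = Sy × A × Δh = 0.13 × 1.7 × 10^6 × 1.899 = 4.197 × 10^5 m³
Confined: ΔV_c = S × A × Δh = 6.2 × 10^-5 × 1.7 × 10^6 × 1.899 = 200.1 m³
Ratio = ΔV_u / ΔV_c = Sy / S = 0.13 / 6.2 × 10^-5 = 2097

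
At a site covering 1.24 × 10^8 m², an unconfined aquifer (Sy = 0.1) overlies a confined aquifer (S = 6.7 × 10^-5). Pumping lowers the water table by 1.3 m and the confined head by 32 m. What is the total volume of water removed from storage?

ΔV ≈ 1.64 × 10^7 m³

Unconfined: ΔV_u = Sy × A × Δh_u = 0.1 × 1.24 × 10^8 × 1.3 = 1.612 × 10^7 m³
Confined: ΔV_c = S × A × Δh_c = 6.7 × 10^-5 × 1.24 × 10^8 × 32 = 2.659 × 10^5 m³
Total ΔV = 1.612 × 10^7 + 2.659 × 10^5 = 1.639 × 10^7 m³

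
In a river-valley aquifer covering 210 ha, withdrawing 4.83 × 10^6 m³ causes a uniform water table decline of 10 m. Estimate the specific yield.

Sy ≈ 0.23

A = 210 ha = 2.1 × 10^6 m²
Sy = ΔV / (A × Δh) = 4.83 × 10^6 m³ / (2.1 × 10^6 m² × 10 m) = 0.23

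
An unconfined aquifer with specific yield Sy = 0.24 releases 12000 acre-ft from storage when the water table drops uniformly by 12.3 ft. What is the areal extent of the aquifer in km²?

A ≈ 16.5 km²

Δh = 12.3 ft = 3.749 m
ΔV = 12000 acre-ft = 1.48 × 10^7 m³
A = ΔV / (Sy × Δh) = 1.48 × 10^7 / (0.24 × 3.749) = 1.645 × 10^7 m²
A = 1.645 × 10^7 m² = 16.45 km²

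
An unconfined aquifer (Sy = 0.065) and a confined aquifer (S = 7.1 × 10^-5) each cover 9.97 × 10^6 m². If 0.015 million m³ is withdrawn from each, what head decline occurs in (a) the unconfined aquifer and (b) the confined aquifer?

ΔV = 0.015 million m³ = 15000 m³
Unconfined: Δh_u = ΔV/(Sy·A) = 15000/(0.065 × 9.97 × 10^6) = 0.02315 m
Confined: Δh_c = ΔV/(S·A) = 15000/(7.1 × 10^-5 × 9.97 × 10^6) = 21.19 m

Δh_u ≈ 0.0231 m; Δh_c ≈ 21.2 m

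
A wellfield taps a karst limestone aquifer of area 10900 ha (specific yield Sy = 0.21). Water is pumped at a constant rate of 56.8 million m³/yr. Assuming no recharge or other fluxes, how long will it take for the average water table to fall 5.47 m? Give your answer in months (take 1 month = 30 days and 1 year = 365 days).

t ≈ 26.8 months

A = 10900 ha = 1.09 × 10^8 m²
ΔV = Sy × A × Δh = 0.21 × 1.09 × 10^8 × 5.47 = 1.252 × 10^8 m³
Q = 56.8 million m³/yr = 1.556 × 10^5 m³/d
t = ΔV / Q = 1.252 × 10^8 m³ / 1.556 × 10^5 m³/d = 804.6 d
t = 804.6 d ≈ 26.82 months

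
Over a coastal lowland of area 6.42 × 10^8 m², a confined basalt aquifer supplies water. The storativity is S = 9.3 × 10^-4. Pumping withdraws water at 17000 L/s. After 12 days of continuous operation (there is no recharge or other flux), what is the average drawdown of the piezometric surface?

Q = 17000 L/s = 1.469 × 10^6 m³/d
ΔV = Q × t = 1.469 × 10^6 m³/d × 12 d = 1.763 × 10^7 m³
Δh = ΔV / (S × A) = 1.763 × 10^7 / (9.3 × 10^-4 × 6.42 × 10^8) = 29.52 m

Δh ≈ 29.5 m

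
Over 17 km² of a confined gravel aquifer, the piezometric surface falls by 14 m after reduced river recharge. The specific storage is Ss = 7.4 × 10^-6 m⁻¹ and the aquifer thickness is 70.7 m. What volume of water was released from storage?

S = Ss × b = 7.4 × 10^-6 m⁻¹ × 70.7 m = 5.232 × 10^-4
A = 17 km² = 1.7 × 10^7 m²
ΔV = S × A × Δh = 5.232 × 10^-4 × 1.7 × 10^7 m² × 14 m = 1.245 × 10^5 m³

ΔV ≈ 1.25 × 10^5 m³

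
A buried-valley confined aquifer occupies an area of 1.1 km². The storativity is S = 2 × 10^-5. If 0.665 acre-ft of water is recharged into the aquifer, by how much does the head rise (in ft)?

Δh ≈ 122 ft

A = 1.1 km² = 1.1 × 10^6 m²
ΔV = 0.665 acre-ft = 820.3 m³
Δh = ΔV / (S × A) = 820.3 m³ / (2 × 10^-5 × 1.1 × 10^6 m²) = 37.28 m
Δh = 37.28 m = 122.3 ft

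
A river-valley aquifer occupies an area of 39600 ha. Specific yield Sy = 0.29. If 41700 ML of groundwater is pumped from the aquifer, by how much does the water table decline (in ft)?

A = 39600 ha = 3.96 × 10^8 m²
ΔV = 41700 ML = 4.17 × 10^7 m³
Δh = ΔV / (Sy × A) = 4.17 × 10^7 m³ / (0.29 × 3.96 × 10^8 m²) = 0.3631 m
Δh = 0.3631 m = 1.191 ft

Δh ≈ 1.19 ft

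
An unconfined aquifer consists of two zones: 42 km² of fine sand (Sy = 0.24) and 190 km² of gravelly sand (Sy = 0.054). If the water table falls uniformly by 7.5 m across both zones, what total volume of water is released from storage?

A₁ = 42 km² = 4.2 × 10^7 m²; A₂ = 190 km² = 1.9 × 10^8 m²
ΔV₁ = 0.24 × 4.2 × 10^7 × 7.5 = 7.56 × 10^7 m³
ΔV₂ = 0.054 × 1.9 × 10^8 × 7.5 = 7.695 × 10^7 m³
ΔV = ΔV₁ + ΔV₂ = 1.526 × 10^8 m³

ΔV ≈ 1.53 × 10^8 m³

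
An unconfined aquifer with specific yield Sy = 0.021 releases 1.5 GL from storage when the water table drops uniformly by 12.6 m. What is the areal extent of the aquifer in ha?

ΔV = 1.5 GL = 1.5 × 10^6 m³
A = ΔV / (Sy × Δh) = 1.5 × 10^6 / (0.021 × 12.6) = 5.669 × 10^6 m²
A = 5.669 × 10^6 m² = 566.9 ha

A ≈ 567 ha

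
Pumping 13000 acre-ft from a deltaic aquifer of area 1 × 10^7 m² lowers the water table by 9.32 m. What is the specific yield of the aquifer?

ΔV = 13000 acre-ft = 1.604 × 10^7 m³
Sy = ΔV / (A × Δh) = 1.604 × 10^7 m³ / (1 × 10^7 m² × 9.32 m) = 0.1721

Sy ≈ 0.17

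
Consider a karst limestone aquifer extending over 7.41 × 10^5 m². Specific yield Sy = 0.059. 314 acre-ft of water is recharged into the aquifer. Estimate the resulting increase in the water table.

Δh ≈ 8.86 m

ΔV = 314 acre-ft = 3.873 × 10^5 m³
Δh = ΔV / (Sy × A) = 3.873 × 10^5 m³ / (0.059 × 7.41 × 10^5 m²) = 8.859 m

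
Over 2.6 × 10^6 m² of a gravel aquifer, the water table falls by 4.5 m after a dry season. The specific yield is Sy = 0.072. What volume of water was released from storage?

ΔV ≈ 8.42 × 10^5 m³

ΔV = Sy × A × Δh = 0.072 × 2.6 × 10^6 m² × 4.5 m = 8.424 × 10^5 m³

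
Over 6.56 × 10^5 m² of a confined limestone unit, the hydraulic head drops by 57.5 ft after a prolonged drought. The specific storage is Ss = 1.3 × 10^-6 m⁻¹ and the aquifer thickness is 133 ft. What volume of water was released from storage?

b = 133 ft = 40.54 m
S = Ss × b = 1.3 × 10^-6 m⁻¹ × 40.54 m = 5.27 × 10^-5
Δh = 57.5 ft = 17.53 m
ΔV = S × A × Δh = 5.27 × 10^-5 × 6.56 × 10^5 m² × 17.53 m = 605.9 m³

ΔV ≈ 606 m³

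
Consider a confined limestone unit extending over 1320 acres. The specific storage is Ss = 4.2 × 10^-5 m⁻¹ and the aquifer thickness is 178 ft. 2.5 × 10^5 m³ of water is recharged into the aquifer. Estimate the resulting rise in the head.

Δh ≈ 20.5 m

b = 178 ft = 54.25 m
S = Ss × b = 4.2 × 10^-5 m⁻¹ × 54.25 m = 2.279 × 10^-3
A = 1320 acres = 5.342 × 10^6 m²
Δh = ΔV / (S × A) = 2.5 × 10^5 m³ / (0.002279 × 5.342 × 10^6 m²) = 20.54 m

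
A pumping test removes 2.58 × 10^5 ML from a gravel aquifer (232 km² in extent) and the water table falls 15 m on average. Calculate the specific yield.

Sy ≈ 0.074

A = 232 km² = 2.32 × 10^8 m²
ΔV = 2.58 × 10^5 ML = 2.58 × 10^8 m³
Sy = ΔV / (A × Δh) = 2.58 × 10^8 m³ / (2.32 × 10^8 m² × 15 m) = 0.07414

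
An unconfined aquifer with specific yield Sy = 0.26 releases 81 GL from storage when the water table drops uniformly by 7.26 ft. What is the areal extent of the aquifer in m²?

Δh = 7.26 ft = 2.213 m
ΔV = 81 GL = 8.1 × 10^7 m³
A = ΔV / (Sy × Δh) = 8.1 × 10^7 / (0.26 × 2.213) = 1.408 × 10^8 m²

A ≈ 1.41 × 10^8 m²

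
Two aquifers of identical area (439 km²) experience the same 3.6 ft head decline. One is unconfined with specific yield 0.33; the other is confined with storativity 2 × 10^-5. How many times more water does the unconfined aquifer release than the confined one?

A = 439 km² = 4.39 × 10^8 m²
Δh = 3.6 ft = 1.097 m
Unconfined: ΔV_u = Sy × A × Δh = 0.33 × 4.39 × 10^8 × 1.097 = 1.59 × 10^8 m³
Confined: ΔV_c = S × A × Δh = 2 × 10^-5 × 4.39 × 10^8 × 1.097 = 9634 m³
Ratio = ΔV_u / ΔV_c = Sy / S = 0.33 / 2 × 10^-5 = 16500

ΔV_u / ΔV_c ≈ 16500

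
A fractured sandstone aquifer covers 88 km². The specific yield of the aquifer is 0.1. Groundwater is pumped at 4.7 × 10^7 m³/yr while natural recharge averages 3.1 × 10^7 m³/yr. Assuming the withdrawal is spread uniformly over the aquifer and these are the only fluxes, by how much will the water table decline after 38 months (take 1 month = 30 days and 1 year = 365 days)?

A = 88 km² = 8.8 × 10^7 m²
Net abstraction = 4.7 × 10^7 − 3.1 × 10^7 = 1.6 × 10^7 m³/yr
Q_net = 1.6 × 10^7 m³/yr = 43840 m³/d
t = 38 months = 1140 d
ΔV = Q × t = 43840 m³/d × 1140 d = 4.997 × 10^7 m³
Δh = ΔV / (Sy × A) = 4.997 × 10^7 / (0.1 × 8.8 × 10^7) = 5.679 m

Δh ≈ 5.68 m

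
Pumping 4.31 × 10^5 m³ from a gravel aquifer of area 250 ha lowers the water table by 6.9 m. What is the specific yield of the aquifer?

Sy ≈ 0.025

A = 250 ha = 2.5 × 10^6 m²
Sy = ΔV / (A × Δh) = 4.31 × 10^5 m³ / (2.5 × 10^6 m² × 6.9 m) = 0.02499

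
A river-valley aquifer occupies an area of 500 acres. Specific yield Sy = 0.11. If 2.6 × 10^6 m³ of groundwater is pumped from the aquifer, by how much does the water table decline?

A = 500 acres = 2.023 × 10^6 m²
Δh = ΔV / (Sy × A) = 2.6 × 10^6 m³ / (0.11 × 2.023 × 10^6 m²) = 11.68 m

Δh ≈ 11.7 m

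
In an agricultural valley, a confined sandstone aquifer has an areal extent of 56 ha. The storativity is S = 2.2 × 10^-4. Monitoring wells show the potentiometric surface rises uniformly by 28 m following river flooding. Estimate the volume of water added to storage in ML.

ΔV ≈ 3.45 ML

A = 56 ha = 5.6 × 10^5 m²
ΔV = S × A × Δh = 2.2 × 10^-4 × 5.6 × 10^5 m² × 28 m = 3450 m³
ΔV = 3450 m³ = 3.45 ML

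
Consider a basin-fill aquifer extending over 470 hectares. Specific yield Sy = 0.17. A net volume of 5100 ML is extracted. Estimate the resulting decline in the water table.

A = 470 hectares = 4.7 × 10^6 m²
ΔV = 5100 ML = 5.1 × 10^6 m³
Δh = ΔV / (Sy × A) = 5.1 × 10^6 m³ / (0.17 × 4.7 × 10^6 m²) = 6.383 m

Δh ≈ 6.38 m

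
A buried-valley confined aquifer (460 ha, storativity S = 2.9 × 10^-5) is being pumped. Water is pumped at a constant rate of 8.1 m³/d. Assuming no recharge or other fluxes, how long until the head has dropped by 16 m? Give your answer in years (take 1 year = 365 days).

A = 460 ha = 4.6 × 10^6 m²
ΔV = S × A × Δh = 2.9 × 10^-5 × 4.6 × 10^6 × 16 = 2134 m³
t = ΔV / Q = 2134 m³ / 8.1 m³/d = 263.5 d
t = 263.5 d ≈ 0.7219 years

t ≈ 0.722 years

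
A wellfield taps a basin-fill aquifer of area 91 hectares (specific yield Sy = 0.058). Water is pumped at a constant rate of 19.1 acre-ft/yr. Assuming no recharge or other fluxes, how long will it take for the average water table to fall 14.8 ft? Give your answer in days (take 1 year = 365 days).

t ≈ 3690 days

A = 91 hectares = 9.1 × 10^5 m²
Δh = 14.8 ft = 4.511 m
ΔV = Sy × A × Δh = 0.058 × 9.1 × 10^5 × 4.511 = 2.381 × 10^5 m³
Q = 19.1 acre-ft/yr = 64.55 m³/d
t = ΔV / Q = 2.381 × 10^5 m³ / 64.55 m³/d = 3689 d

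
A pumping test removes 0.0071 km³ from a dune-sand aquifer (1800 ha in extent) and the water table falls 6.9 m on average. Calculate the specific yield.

A = 1800 ha = 1.8 × 10^7 m²
ΔV = 0.0071 km³ = 7.1 × 10^6 m³
Sy = ΔV / (A × Δh) = 7.1 × 10^6 m³ / (1.8 × 10^7 m² × 6.9 m) = 0.05717

Sy ≈ 0.057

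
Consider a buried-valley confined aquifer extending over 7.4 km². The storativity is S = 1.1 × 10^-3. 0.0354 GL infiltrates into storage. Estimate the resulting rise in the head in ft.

Δh ≈ 14.3 ft

A = 7.4 km² = 7.4 × 10^6 m²
ΔV = 0.0354 GL = 35400 m³
Δh = ΔV / (S × A) = 35400 m³ / (0.0011 × 7.4 × 10^6 m²) = 4.349 m
Δh = 4.349 m = 14.27 ft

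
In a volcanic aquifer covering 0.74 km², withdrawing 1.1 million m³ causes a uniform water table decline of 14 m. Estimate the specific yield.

Sy ≈ 0.11

A = 0.74 km² = 7.4 × 10^5 m²
ΔV = 1.1 million m³ = 1.1 × 10^6 m³
Sy = ΔV / (A × Δh) = 1.1 × 10^6 m³ / (7.4 × 10^5 m² × 14 m) = 0.1062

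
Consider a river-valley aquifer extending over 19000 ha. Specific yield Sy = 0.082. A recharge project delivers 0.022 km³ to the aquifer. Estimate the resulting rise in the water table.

A = 19000 ha = 1.9 × 10^8 m²
ΔV = 0.022 km³ = 2.2 × 10^7 m³
Δh = ΔV / (Sy × A) = 2.2 × 10^7 m³ / (0.082 × 1.9 × 10^8 m²) = 1.412 m

Δh ≈ 1.41 m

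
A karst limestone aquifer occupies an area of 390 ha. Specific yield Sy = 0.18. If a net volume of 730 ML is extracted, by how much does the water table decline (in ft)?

A = 390 ha = 3.9 × 10^6 m²
ΔV = 730 ML = 7.3 × 10^5 m³
Δh = ΔV / (Sy × A) = 7.3 × 10^5 m³ / (0.18 × 3.9 × 10^6 m²) = 1.04 m
Δh = 1.04 m = 3.412 ft

Δh ≈ 3.41 ft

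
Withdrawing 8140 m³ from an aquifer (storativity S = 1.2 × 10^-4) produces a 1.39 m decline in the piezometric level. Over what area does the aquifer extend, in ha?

A ≈ 4880 ha

A = ΔV / (S × Δh) = 8140 / (1.2 × 10^-4 × 1.39) = 4.88 × 10^7 m²
A = 4.88 × 10^7 m² = 4880 ha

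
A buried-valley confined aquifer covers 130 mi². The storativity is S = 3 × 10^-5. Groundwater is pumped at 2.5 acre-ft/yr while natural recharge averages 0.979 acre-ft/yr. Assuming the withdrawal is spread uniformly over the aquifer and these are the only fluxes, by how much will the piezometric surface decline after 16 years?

A = 130 mi² = 3.367 × 10^8 m²
Net abstraction = 2.5 − 0.979 = 1.521 acre-ft/yr
Q_net = 1.521 acre-ft/yr = 5.14 m³/d
t = 16 years = 5840 d
ΔV = Q × t = 5.14 m³/d × 5840 d = 30020 m³
Δh = ΔV / (S × A) = 30020 / (3 × 10^-5 × 3.367 × 10^8) = 2.972 m

Δh ≈ 2.97 m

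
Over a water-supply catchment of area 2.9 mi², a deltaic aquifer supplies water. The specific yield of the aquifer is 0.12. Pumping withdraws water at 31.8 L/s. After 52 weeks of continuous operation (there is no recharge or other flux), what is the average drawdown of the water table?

A = 2.9 mi² = 7.511 × 10^6 m²
Q = 31.8 L/s = 2748 m³/d
t = 52 weeks = 364 d
ΔV = Q × t = 2748 m³/d × 364 d = 1 × 10^6 m³
Δh = ΔV / (Sy × A) = 1 × 10^6 / (0.12 × 7.511 × 10^6) = 1.11 m

Δh ≈ 1.11 m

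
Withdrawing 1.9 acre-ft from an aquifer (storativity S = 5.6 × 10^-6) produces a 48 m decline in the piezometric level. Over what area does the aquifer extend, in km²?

ΔV = 1.9 acre-ft = 2344 m³
A = ΔV / (S × Δh) = 2344 / (5.6 × 10^-6 × 48) = 8.719 × 10^6 m²
A = 8.719 × 10^6 m² = 8.719 km²

A ≈ 8.72 km²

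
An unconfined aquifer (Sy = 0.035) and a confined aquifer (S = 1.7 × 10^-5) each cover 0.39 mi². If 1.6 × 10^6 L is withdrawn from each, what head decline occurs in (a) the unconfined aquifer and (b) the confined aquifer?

A = 0.39 mi² = 1.01 × 10^6 m²
ΔV = 1.6 × 10^6 L = 1600 m³
Unconfined: Δh_u = ΔV/(Sy·A) = 1600/(0.035 × 1.01 × 10^6) = 0.04526 m
Confined: Δh_c = ΔV/(S·A) = 1600/(1.7 × 10^-5 × 1.01 × 10^6) = 93.18 m

Δh_u ≈ 0.0453 m; Δh_c ≈ 93.2 m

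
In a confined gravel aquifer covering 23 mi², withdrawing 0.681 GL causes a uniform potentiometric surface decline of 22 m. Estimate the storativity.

S ≈ 5.2 × 10^-4

A = 23 mi² = 5.957 × 10^7 m²
ΔV = 0.681 GL = 6.81 × 10^5 m³
S = ΔV / (A × Δh) = 6.81 × 10^5 m³ / (5.957 × 10^7 m² × 22 m) = 5.196 × 10^-4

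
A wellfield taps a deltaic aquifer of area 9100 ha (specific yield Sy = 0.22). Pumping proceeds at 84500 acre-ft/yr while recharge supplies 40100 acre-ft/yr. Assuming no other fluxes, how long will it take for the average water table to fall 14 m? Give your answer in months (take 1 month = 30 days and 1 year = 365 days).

A = 9100 ha = 9.1 × 10^7 m²
ΔV = Sy × A × Δh = 0.22 × 9.1 × 10^7 × 14 = 2.803 × 10^8 m³
Net withdrawal = 84500 − 40100 = 44400 acre-ft/yr = 1.5 × 10^5 m³/d
t = ΔV / Q = 2.803 × 10^8 m³ / 1.5 × 10^5 m³/d = 1868 d
t = 1868 d ≈ 62.27 months

t ≈ 62.3 months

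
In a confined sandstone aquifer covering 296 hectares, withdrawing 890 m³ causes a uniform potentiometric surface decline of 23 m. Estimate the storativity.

A = 296 hectares = 2.96 × 10^6 m²
S = ΔV / (A × Δh) = 890 m³ / (2.96 × 10^6 m² × 23 m) = 1.307 × 10^-5

S ≈ 1.3 × 10^-5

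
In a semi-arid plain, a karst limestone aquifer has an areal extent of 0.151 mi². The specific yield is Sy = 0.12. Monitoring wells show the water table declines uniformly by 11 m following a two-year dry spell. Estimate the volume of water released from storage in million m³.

A = 0.151 mi² = 3.911 × 10^5 m²
ΔV = Sy × A × Δh = 0.12 × 3.911 × 10^5 m² × 11 m = 5.162 × 10^5 m³
ΔV = 5.162 × 10^5 m³ = 0.5162 million m³

ΔV ≈ 0.516 million m³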